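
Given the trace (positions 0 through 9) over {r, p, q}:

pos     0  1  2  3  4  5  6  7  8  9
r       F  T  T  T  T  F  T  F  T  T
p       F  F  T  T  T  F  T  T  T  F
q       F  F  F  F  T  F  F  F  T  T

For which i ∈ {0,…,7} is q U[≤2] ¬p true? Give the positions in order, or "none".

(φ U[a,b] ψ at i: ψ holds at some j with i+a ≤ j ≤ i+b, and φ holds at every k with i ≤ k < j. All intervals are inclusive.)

0, 1, 4, 5

Evaluate at each i in [0,7]:
  i=0: ✓ (rhs at j=0)
  i=1: ✓ (rhs at j=1)
  i=2: ✗ (no rhs in [2,4])
  i=3: ✗ (lhs fails at k=3 before rhs at j=5)
  i=4: ✓ (rhs at j=5; lhs holds on [4,4])
  i=5: ✓ (rhs at j=5)
  i=6: ✗ (no rhs in [6,8])
  i=7: ✗ (lhs fails at k=7 before rhs at j=9)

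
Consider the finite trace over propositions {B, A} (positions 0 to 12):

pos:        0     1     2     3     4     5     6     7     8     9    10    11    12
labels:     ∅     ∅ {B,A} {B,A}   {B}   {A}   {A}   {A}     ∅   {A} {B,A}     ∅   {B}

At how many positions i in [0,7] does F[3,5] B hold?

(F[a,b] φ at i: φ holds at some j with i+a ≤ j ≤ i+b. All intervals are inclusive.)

5

Evaluate at each i in [0,7]:
  i=0: ✓ (witness j=3)
  i=1: ✓ (witness j=4)
  i=2: ✗ (none in [5,7])
  i=3: ✗ (none in [6,8])
  i=4: ✗ (none in [7,9])
  i=5: ✓ (witness j=10)
  i=6: ✓ (witness j=10)
  i=7: ✓ (witness j=10)
Positions where it holds: {0, 1, 5, 6, 7} → 5.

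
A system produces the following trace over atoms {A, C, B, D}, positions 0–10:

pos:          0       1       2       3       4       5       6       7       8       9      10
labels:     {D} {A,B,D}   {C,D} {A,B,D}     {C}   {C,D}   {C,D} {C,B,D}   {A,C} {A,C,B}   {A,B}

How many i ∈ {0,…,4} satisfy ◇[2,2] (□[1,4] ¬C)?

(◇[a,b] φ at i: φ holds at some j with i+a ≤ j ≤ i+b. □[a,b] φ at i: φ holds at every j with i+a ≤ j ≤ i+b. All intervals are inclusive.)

0

Evaluate at each i in [0,4]:
  i=0: ✗ (none in [2,2])
  i=1: ✗ (none in [3,3])
  i=2: ✗ (none in [4,4])
  i=3: ✗ (none in [5,5])
  i=4: ✗ (none in [6,6])
Positions where it holds: {} → 0.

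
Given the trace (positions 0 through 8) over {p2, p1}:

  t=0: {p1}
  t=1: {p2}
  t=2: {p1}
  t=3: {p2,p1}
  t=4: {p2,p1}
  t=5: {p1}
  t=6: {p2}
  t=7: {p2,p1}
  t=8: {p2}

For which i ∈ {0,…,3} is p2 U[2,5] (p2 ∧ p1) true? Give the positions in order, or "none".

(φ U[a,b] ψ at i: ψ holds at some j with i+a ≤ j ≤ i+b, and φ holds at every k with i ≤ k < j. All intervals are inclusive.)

none

Evaluate at each i in [0,3]:
  i=0: ✗ (lhs fails at k=0 before rhs at j=3)
  i=1: ✗ (lhs fails at k=2 before rhs at j=3)
  i=2: ✗ (lhs fails at k=2 before rhs at j=4)
  i=3: ✗ (lhs fails at k=5 before rhs at j=7)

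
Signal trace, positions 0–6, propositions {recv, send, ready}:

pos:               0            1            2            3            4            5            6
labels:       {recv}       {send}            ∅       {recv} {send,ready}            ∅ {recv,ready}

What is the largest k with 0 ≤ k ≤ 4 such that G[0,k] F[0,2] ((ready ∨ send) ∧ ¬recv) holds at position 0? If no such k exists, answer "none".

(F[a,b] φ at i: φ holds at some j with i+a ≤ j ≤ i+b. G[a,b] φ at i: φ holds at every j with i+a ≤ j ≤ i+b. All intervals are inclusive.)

F[0,2] ((ready ∨ send) ∧ ¬recv) must hold from j=0 onward; find where it first fails.
  j=0: holds
  j=1: holds
  j=2: holds
  j=3: holds
  j=4: holds
Holds through j=4; largest k = 4.

4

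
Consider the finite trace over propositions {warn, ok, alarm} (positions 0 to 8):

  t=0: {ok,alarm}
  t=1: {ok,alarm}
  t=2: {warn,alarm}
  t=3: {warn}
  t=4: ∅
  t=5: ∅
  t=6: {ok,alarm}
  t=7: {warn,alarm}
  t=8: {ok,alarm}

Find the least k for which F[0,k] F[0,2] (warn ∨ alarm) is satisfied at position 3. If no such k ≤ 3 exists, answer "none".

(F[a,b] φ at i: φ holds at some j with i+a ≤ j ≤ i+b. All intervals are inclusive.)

Scan j = 3,4,… for F[0,2] (warn ∨ alarm):
  j=3: holds
First hit at j=3, so smallest k = 3-3 = 0.

0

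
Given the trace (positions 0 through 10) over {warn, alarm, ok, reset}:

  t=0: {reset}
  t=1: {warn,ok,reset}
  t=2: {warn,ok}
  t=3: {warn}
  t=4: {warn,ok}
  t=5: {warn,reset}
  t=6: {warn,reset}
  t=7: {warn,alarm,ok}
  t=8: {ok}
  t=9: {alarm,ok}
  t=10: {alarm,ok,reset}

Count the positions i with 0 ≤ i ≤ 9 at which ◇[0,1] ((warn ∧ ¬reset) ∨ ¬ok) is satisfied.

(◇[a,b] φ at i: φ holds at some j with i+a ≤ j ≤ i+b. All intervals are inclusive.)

8

Evaluate at each i in [0,9]:
  i=0: ✓ (witness j=0)
  i=1: ✓ (witness j=2)
  i=2: ✓ (witness j=2)
  i=3: ✓ (witness j=3)
  i=4: ✓ (witness j=4)
  i=5: ✓ (witness j=5)
  i=6: ✓ (witness j=6)
  i=7: ✓ (witness j=7)
  i=8: ✗ (none in [8,9])
  i=9: ✗ (none in [9,10])
Positions where it holds: {0, 1, 2, 3, 4, 5, 6, 7} → 8.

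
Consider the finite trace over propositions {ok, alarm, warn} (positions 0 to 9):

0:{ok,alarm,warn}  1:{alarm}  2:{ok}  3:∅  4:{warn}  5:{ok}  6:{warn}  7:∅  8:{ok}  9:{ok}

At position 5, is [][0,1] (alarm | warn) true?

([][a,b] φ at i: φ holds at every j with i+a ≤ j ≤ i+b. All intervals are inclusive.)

No

Check (alarm | warn) at every j in [5,6]:
  j=5: false
  j=6: true
Fails at j=5 → formula fails.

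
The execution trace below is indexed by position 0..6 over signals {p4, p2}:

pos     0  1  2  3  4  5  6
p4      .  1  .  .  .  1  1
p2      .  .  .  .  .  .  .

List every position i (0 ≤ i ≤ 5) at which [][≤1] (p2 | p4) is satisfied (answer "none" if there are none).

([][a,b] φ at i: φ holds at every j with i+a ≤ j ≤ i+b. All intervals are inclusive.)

5

Evaluate at each i in [0,5]:
  i=0: ✗ (fails at j=0)
  i=1: ✗ (fails at j=2)
  i=2: ✗ (fails at j=2)
  i=3: ✗ (fails at j=3)
  i=4: ✗ (fails at j=4)
  i=5: ✓ (all of [5,6])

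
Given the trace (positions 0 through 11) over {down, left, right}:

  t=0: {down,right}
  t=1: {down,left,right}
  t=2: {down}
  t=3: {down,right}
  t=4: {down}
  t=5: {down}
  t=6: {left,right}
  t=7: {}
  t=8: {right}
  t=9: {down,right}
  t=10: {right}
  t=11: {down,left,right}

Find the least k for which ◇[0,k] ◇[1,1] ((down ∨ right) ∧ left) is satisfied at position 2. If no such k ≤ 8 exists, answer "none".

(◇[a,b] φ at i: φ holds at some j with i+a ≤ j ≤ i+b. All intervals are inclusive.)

Scan j = 2,3,… for ◇[1,1] ((down ∨ right) ∧ left):
  j=2: fails
  j=3: fails
  j=4: fails
  j=5: holds
First hit at j=5, so smallest k = 5-2 = 3.

3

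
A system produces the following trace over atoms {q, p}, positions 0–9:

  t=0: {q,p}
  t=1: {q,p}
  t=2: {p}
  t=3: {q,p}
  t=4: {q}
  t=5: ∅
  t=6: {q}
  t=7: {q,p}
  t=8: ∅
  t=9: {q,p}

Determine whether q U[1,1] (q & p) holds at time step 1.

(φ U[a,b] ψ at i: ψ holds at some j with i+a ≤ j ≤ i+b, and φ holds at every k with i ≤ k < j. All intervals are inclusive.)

Need some j in [2,2] with (q & p), and q at every k in [1,j-1].
  j=2: (q & p) false.
No j in the window works → until fails.

Does not hold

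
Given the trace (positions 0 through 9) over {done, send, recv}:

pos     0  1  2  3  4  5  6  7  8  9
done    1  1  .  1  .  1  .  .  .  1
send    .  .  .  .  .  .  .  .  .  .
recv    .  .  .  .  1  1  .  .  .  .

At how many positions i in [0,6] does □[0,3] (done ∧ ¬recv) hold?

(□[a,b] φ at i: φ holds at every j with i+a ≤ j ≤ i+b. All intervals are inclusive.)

Evaluate at each i in [0,6]:
  i=0: ✗ (fails at j=2)
  i=1: ✗ (fails at j=2)
  i=2: ✗ (fails at j=2)
  i=3: ✗ (fails at j=4)
  i=4: ✗ (fails at j=4)
  i=5: ✗ (fails at j=5)
  i=6: ✗ (fails at j=6)
Positions where it holds: {} → 0.

0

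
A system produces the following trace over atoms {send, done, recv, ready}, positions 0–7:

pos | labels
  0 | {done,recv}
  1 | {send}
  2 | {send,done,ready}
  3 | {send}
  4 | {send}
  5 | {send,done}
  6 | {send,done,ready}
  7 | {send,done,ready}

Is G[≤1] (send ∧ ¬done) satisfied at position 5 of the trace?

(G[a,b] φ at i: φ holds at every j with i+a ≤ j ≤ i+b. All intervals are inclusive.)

Check (send ∧ ¬done) at every j in [5,6]:
  j=5: false
  j=6: false
Fails at j=5 → formula fails.

False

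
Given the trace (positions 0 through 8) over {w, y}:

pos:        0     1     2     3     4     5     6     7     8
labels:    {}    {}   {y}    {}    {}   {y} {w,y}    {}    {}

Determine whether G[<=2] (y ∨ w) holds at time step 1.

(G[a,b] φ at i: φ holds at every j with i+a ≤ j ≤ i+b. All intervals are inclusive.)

Check (y ∨ w) at every j in [1,3]:
  j=1: false
  j=2: true
  j=3: false
Fails at j=1 → formula fails.

No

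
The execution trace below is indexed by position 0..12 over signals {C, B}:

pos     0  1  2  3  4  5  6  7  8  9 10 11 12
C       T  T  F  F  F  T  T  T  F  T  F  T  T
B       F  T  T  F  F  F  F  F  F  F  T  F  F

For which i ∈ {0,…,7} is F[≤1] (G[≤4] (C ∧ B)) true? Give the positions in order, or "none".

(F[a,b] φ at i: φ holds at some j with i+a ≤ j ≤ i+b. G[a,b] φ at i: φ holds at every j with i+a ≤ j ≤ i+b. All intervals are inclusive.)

Evaluate at each i in [0,7]:
  i=0: ✗ (none in [0,1])
  i=1: ✗ (none in [1,2])
  i=2: ✗ (none in [2,3])
  i=3: ✗ (none in [3,4])
  i=4: ✗ (none in [4,5])
  i=5: ✗ (none in [5,6])
  i=6: ✗ (none in [6,7])
  i=7: ✗ (none in [7,8])

none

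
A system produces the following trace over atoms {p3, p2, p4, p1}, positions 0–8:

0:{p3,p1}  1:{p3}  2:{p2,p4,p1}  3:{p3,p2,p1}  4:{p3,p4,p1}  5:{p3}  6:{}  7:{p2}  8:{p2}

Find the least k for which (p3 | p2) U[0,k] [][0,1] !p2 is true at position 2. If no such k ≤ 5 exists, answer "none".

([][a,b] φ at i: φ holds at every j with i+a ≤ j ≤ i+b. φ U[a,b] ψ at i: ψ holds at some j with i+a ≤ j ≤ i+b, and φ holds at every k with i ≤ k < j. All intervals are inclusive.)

2

Need earliest j ≥ 2 with [][0,1] !p2, and (p3 | p2) at every k in [2,j-1].
  j=2: rhs fails.
  j=3: rhs fails.
  j=4: rhs holds; lhs holds on [2,3]. k = 2.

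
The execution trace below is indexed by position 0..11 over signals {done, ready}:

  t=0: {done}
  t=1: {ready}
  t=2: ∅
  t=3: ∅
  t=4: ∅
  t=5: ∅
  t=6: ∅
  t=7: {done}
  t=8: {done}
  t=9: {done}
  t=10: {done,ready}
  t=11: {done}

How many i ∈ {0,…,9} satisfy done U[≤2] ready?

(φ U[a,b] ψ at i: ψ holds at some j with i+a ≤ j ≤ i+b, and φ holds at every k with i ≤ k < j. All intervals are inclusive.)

4

Evaluate at each i in [0,9]:
  i=0: ✓ (rhs at j=1; lhs holds on [0,0])
  i=1: ✓ (rhs at j=1)
  i=2: ✗ (no rhs in [2,4])
  i=3: ✗ (no rhs in [3,5])
  i=4: ✗ (no rhs in [4,6])
  i=5: ✗ (no rhs in [5,7])
  i=6: ✗ (no rhs in [6,8])
  i=7: ✗ (no rhs in [7,9])
  i=8: ✓ (rhs at j=10; lhs holds on [8,9])
  i=9: ✓ (rhs at j=10; lhs holds on [9,9])
Positions where it holds: {0, 1, 8, 9} → 4.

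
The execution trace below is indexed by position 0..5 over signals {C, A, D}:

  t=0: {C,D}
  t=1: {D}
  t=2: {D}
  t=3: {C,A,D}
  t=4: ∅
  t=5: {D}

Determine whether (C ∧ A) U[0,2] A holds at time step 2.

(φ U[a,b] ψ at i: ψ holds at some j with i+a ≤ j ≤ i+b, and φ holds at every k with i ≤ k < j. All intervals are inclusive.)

False

Need some j in [2,4] with A, and (C ∧ A) at every k in [2,j-1].
  j=2: A false.
  j=3: A holds, but (C ∧ A) fails at k=2 → not this j.
  j=4: A false.
No j in the window works → until fails.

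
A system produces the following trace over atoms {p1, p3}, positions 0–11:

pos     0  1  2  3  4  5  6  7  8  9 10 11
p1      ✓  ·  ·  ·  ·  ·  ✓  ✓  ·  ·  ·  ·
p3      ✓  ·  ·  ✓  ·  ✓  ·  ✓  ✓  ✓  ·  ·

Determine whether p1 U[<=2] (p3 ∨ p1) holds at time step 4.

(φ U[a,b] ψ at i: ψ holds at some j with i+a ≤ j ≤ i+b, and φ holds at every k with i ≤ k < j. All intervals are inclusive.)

Need some j in [4,6] with (p3 ∨ p1), and p1 at every k in [4,j-1].
  j=4: (p3 ∨ p1) false.
  j=5: (p3 ∨ p1) holds, but p1 fails at k=4 → not this j.
  j=6: (p3 ∨ p1) holds, but p1 fails at k=4 → not this j.
No j in the window works → until fails.

False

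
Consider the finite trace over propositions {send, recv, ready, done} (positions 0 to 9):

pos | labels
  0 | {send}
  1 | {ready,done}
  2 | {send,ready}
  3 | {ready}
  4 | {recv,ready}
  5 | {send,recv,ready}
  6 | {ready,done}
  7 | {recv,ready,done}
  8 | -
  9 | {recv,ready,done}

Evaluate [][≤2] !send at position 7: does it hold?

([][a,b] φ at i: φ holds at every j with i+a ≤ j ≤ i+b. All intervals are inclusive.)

Check !send at every j in [7,9]:
  j=7: true
  j=8: true
  j=9: true
All positions satisfy it → formula holds.

Holds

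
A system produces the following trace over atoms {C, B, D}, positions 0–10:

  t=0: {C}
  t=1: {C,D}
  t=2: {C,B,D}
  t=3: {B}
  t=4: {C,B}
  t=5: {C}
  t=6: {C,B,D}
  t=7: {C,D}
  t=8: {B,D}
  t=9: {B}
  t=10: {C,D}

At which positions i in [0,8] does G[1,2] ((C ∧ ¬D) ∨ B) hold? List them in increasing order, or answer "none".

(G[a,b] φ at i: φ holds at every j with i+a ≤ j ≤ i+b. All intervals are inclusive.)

1, 2, 3, 4, 7

Evaluate at each i in [0,8]:
  i=0: ✗ (fails at j=1)
  i=1: ✓ (all of [2,3])
  i=2: ✓ (all of [3,4])
  i=3: ✓ (all of [4,5])
  i=4: ✓ (all of [5,6])
  i=5: ✗ (fails at j=7)
  i=6: ✗ (fails at j=7)
  i=7: ✓ (all of [8,9])
  i=8: ✗ (fails at j=10)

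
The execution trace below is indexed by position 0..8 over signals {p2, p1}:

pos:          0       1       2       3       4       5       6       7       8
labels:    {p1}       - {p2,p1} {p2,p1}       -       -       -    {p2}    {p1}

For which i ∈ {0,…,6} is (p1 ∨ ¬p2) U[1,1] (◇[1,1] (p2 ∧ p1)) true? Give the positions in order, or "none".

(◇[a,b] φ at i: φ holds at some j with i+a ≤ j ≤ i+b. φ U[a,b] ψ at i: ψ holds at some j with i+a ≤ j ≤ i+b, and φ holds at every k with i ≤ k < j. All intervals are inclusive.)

0, 1

Evaluate at each i in [0,6]:
  i=0: ✓ (rhs at j=1; lhs holds on [0,0])
  i=1: ✓ (rhs at j=2; lhs holds on [1,1])
  i=2: ✗ (no rhs in [3,3])
  i=3: ✗ (no rhs in [4,4])
  i=4: ✗ (no rhs in [5,5])
  i=5: ✗ (no rhs in [6,6])
  i=6: ✗ (no rhs in [7,7])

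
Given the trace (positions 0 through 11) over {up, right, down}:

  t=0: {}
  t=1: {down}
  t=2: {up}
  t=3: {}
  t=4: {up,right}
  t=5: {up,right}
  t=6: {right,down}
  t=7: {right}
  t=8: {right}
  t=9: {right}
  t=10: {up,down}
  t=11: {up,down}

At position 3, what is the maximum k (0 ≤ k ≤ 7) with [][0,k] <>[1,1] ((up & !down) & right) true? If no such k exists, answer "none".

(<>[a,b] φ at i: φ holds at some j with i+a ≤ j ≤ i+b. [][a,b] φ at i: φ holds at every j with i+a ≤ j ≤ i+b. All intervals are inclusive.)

<>[1,1] ((up & !down) & right) must hold from j=3 onward; find where it first fails.
  j=3: holds
  j=4: holds
  j=5: fails
Holds on [3,4], so largest k = 1.

1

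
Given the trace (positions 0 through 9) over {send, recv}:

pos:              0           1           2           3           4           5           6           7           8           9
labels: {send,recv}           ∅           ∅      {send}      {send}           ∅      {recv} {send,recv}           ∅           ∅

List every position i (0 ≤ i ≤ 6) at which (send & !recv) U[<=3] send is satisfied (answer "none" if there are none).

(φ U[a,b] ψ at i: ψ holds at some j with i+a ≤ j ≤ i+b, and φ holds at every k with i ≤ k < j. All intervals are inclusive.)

0, 3, 4

Evaluate at each i in [0,6]:
  i=0: ✓ (rhs at j=0)
  i=1: ✗ (lhs fails at k=1 before rhs at j=3)
  i=2: ✗ (lhs fails at k=2 before rhs at j=3)
  i=3: ✓ (rhs at j=3)
  i=4: ✓ (rhs at j=4)
  i=5: ✗ (lhs fails at k=5 before rhs at j=7)
  i=6: ✗ (lhs fails at k=6 before rhs at j=7)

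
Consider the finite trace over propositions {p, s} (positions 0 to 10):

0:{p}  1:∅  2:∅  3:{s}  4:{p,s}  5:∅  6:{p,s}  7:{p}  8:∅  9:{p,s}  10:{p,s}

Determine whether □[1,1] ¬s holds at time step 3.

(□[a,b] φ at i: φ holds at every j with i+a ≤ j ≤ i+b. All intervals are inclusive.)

Check ¬s at every j in [4,4]:
  j=4: false
Fails at j=4 → formula fails.

No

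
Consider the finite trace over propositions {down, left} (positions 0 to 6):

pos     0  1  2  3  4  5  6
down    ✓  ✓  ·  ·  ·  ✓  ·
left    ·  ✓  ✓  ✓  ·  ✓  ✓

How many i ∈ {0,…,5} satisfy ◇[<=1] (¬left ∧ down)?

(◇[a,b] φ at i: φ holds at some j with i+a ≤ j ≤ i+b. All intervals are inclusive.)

1

Evaluate at each i in [0,5]:
  i=0: ✓ (witness j=0)
  i=1: ✗ (none in [1,2])
  i=2: ✗ (none in [2,3])
  i=3: ✗ (none in [3,4])
  i=4: ✗ (none in [4,5])
  i=5: ✗ (none in [5,6])
Positions where it holds: {0} → 1.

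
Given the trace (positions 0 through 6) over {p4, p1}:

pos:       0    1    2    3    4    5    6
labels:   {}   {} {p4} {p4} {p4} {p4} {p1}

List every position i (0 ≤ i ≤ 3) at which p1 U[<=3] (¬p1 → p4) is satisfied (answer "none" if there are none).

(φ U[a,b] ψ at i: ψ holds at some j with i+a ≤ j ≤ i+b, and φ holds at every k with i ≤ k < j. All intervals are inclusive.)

Evaluate at each i in [0,3]:
  i=0: ✗ (lhs fails at k=0 before rhs at j=2)
  i=1: ✗ (lhs fails at k=1 before rhs at j=2)
  i=2: ✓ (rhs at j=2)
  i=3: ✓ (rhs at j=3)

2, 3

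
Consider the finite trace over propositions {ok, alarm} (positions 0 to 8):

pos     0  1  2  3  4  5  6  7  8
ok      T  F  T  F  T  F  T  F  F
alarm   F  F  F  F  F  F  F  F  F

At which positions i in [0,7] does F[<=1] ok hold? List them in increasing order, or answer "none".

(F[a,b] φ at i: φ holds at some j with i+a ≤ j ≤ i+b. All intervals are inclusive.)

0, 1, 2, 3, 4, 5, 6

Evaluate at each i in [0,7]:
  i=0: ✓ (witness j=0)
  i=1: ✓ (witness j=2)
  i=2: ✓ (witness j=2)
  i=3: ✓ (witness j=4)
  i=4: ✓ (witness j=4)
  i=5: ✓ (witness j=6)
  i=6: ✓ (witness j=6)
  i=7: ✗ (none in [7,8])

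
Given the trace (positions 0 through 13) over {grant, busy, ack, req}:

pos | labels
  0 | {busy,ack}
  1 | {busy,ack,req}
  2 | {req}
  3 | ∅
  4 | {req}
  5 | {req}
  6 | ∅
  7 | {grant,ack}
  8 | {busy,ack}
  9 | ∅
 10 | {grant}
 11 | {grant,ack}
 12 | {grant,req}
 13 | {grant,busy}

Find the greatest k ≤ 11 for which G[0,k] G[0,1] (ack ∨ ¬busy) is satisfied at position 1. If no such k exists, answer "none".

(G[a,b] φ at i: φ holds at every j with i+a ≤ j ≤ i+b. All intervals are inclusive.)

10

G[0,1] (ack ∨ ¬busy) must hold from j=1 onward; find where it first fails.
  j=1: holds
  j=2: holds
  j=3: holds
  j=4: holds
  j=5: holds
  j=6: holds
  j=7: holds
  j=8: holds
  j=9: holds
  j=10: holds
  j=11: holds
  j=12: fails
Holds on [1,11], so largest k = 10.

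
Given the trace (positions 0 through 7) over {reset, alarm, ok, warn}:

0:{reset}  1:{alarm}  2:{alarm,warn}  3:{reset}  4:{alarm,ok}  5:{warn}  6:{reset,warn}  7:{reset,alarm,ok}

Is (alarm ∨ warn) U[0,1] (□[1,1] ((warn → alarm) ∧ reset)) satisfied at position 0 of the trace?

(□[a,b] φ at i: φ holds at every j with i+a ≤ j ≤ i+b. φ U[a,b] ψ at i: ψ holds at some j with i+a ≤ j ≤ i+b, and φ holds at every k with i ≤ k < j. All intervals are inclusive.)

Need some j in [0,1] with □[1,1] ((warn → alarm) ∧ reset), and (alarm ∨ warn) at every k in [0,j-1].
  j=0: □[1,1] ((warn → alarm) ∧ reset) — fails at 1.
  j=1: □[1,1] ((warn → alarm) ∧ reset) — fails at 2.
No j in the window works → until fails.

False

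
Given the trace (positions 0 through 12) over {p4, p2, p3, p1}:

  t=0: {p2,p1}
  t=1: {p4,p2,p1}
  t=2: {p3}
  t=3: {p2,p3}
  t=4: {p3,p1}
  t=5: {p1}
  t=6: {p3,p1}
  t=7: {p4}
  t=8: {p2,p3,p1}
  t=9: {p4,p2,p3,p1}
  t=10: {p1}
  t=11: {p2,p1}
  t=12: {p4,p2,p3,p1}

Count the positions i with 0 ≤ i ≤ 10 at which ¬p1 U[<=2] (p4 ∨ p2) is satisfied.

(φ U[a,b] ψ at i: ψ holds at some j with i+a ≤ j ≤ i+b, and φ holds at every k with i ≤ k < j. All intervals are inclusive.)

7

Evaluate at each i in [0,10]:
  i=0: ✓ (rhs at j=0)
  i=1: ✓ (rhs at j=1)
  i=2: ✓ (rhs at j=3; lhs holds on [2,2])
  i=3: ✓ (rhs at j=3)
  i=4: ✗ (no rhs in [4,6])
  i=5: ✗ (lhs fails at k=5 before rhs at j=7)
  i=6: ✗ (lhs fails at k=6 before rhs at j=7)
  i=7: ✓ (rhs at j=7)
  i=8: ✓ (rhs at j=8)
  i=9: ✓ (rhs at j=9)
  i=10: ✗ (lhs fails at k=10 before rhs at j=11)
Positions where it holds: {0, 1, 2, 3, 7, 8, 9} → 7.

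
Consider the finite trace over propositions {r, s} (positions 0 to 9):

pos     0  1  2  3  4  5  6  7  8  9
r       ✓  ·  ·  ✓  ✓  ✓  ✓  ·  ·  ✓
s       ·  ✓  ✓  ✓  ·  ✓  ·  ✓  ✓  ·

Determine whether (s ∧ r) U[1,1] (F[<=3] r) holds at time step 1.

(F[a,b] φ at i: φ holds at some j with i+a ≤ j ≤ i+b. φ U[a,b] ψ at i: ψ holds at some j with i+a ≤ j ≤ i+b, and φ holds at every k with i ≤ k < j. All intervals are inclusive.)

Need some j in [2,2] with F[<=3] r, and (s ∧ r) at every k in [1,j-1].
  j=2: F[<=3] r holds, but (s ∧ r) fails at k=1 → not this j.
No j in the window works → until fails.

Does not hold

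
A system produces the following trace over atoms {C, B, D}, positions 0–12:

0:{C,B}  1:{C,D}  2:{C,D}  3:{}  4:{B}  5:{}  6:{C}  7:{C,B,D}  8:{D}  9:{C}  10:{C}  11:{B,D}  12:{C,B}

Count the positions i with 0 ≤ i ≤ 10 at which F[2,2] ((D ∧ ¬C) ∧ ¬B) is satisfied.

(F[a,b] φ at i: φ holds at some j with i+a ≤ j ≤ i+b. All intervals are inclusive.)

Evaluate at each i in [0,10]:
  i=0: ✗ (none in [2,2])
  i=1: ✗ (none in [3,3])
  i=2: ✗ (none in [4,4])
  i=3: ✗ (none in [5,5])
  i=4: ✗ (none in [6,6])
  i=5: ✗ (none in [7,7])
  i=6: ✓ (witness j=8)
  i=7: ✗ (none in [9,9])
  i=8: ✗ (none in [10,10])
  i=9: ✗ (none in [11,11])
  i=10: ✗ (none in [12,12])
Positions where it holds: {6} → 1.

1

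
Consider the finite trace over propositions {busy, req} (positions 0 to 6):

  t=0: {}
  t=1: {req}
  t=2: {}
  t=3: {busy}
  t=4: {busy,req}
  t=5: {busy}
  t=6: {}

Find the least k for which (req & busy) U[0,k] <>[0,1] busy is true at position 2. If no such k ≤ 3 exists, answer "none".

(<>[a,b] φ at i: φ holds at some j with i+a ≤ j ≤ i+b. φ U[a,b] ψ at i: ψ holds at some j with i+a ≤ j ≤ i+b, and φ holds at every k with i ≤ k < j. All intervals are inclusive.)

Need earliest j ≥ 2 with <>[0,1] busy, and (req & busy) at every k in [2,j-1].
  j=2: rhs holds (empty prefix). k = 0.

0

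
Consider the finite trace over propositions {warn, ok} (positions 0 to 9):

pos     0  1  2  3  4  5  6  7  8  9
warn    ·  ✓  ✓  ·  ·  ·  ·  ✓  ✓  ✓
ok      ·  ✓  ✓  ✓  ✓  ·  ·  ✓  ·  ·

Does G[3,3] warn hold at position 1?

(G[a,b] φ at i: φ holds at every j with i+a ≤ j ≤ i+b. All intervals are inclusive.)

Check warn at every j in [4,4]:
  j=4: false
Fails at j=4 → formula fails.

False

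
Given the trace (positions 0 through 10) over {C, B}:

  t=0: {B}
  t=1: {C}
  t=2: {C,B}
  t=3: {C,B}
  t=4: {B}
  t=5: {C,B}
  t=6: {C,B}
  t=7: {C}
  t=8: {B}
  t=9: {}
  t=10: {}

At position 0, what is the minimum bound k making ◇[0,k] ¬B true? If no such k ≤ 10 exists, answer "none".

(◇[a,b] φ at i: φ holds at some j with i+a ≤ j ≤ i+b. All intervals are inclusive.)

Scan j = 0,1,… for ¬B:
  j=0: fails
  j=1: holds
First hit at j=1, so smallest k = 1-0 = 1.

1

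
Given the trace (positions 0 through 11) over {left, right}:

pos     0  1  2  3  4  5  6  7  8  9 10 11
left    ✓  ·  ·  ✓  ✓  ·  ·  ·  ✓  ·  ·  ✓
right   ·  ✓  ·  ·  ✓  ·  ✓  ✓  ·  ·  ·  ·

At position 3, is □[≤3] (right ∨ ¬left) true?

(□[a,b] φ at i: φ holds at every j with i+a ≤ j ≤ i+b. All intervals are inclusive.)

Check (right ∨ ¬left) at every j in [3,6]:
  j=3: false
  j=4: true
  j=5: true
  j=6: true
Fails at j=3 → formula fails.

Does not hold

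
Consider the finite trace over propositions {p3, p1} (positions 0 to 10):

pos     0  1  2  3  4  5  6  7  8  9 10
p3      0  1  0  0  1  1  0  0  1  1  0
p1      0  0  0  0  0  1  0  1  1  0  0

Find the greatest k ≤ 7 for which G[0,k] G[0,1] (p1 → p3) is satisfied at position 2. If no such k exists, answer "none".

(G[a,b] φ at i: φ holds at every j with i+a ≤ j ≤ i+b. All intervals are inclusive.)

G[0,1] (p1 → p3) must hold from j=2 onward; find where it first fails.
  j=2: holds
  j=3: holds
  j=4: holds
  j=5: holds
  j=6: fails
Holds on [2,5], so largest k = 3.

3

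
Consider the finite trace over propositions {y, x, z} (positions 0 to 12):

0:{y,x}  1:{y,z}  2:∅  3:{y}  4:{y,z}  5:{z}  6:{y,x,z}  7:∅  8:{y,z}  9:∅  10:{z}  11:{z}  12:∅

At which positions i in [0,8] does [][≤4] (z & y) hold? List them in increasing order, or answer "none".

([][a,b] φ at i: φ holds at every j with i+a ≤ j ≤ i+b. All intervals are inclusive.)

none

Evaluate at each i in [0,8]:
  i=0: ✗ (fails at j=0)
  i=1: ✗ (fails at j=2)
  i=2: ✗ (fails at j=2)
  i=3: ✗ (fails at j=3)
  i=4: ✗ (fails at j=5)
  i=5: ✗ (fails at j=5)
  i=6: ✗ (fails at j=7)
  i=7: ✗ (fails at j=7)
  i=8: ✗ (fails at j=9)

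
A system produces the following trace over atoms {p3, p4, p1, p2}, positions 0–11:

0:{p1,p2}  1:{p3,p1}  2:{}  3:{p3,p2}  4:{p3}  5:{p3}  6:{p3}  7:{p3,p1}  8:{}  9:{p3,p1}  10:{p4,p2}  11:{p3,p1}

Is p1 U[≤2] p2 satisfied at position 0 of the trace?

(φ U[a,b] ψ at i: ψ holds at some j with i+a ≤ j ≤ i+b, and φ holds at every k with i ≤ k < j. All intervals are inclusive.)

Need some j in [0,2] with p2, and p1 at every k in [0,j-1].
  j=0: p2 holds; no prefix to check → satisfied.

Holds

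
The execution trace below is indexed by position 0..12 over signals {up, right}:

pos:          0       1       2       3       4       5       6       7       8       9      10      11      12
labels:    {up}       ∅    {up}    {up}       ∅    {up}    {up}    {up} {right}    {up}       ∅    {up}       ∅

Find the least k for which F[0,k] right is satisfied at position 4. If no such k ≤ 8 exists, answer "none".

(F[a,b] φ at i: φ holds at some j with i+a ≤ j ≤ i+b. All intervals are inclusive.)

Scan j = 4,5,… for right:
  j=4: fails
  j=5: fails
  j=6: fails
  j=7: fails
  j=8: holds
First hit at j=8, so smallest k = 8-4 = 4.

4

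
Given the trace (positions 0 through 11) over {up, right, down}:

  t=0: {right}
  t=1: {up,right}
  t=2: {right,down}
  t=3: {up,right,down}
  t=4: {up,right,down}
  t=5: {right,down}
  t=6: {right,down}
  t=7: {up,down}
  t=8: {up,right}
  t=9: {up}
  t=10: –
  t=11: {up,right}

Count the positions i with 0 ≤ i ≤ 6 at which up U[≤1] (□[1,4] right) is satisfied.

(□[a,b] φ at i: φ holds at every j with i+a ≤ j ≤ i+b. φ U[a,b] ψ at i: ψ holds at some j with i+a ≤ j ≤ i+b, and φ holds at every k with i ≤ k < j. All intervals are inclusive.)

3

Evaluate at each i in [0,6]:
  i=0: ✓ (rhs at j=0)
  i=1: ✓ (rhs at j=1)
  i=2: ✓ (rhs at j=2)
  i=3: ✗ (no rhs in [3,4])
  i=4: ✗ (no rhs in [4,5])
  i=5: ✗ (no rhs in [5,6])
  i=6: ✗ (no rhs in [6,7])
Positions where it holds: {0, 1, 2} → 3.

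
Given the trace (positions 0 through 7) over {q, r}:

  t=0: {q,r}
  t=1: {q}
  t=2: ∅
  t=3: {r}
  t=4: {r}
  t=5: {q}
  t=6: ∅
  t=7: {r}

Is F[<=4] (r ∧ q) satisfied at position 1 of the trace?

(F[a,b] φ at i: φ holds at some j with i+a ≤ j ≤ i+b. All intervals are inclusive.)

Does not hold

Check (r ∧ q) at each j in [1,5]:
  j=1: false
  j=2: false
  j=3: false
  j=4: false
  j=5: false
No position in the window satisfies it → formula fails.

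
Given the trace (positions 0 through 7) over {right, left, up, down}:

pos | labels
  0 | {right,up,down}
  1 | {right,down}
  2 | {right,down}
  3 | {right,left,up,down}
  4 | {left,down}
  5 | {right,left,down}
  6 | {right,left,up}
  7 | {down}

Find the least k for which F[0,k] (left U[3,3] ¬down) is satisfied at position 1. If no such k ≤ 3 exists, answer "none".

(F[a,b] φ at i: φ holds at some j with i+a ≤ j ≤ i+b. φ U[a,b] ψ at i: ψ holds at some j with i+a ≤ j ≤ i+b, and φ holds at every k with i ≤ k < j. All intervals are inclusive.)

2

Scan j = 1,2,… for (left U[3,3] ¬down):
  j=1: fails
  j=2: fails
  j=3: holds
First hit at j=3, so smallest k = 3-1 = 2.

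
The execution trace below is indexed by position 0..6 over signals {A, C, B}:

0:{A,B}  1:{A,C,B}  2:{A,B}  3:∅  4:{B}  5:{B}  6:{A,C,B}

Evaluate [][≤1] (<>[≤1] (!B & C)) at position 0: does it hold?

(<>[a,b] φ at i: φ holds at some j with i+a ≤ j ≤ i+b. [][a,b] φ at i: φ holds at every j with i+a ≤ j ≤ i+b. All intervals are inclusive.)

Check <>[≤1] (!B & C) at every j in [0,1]:
  j=0: fails (none in [0,1])
  j=1: fails (none in [1,2])
Fails at j=0 → formula fails.

False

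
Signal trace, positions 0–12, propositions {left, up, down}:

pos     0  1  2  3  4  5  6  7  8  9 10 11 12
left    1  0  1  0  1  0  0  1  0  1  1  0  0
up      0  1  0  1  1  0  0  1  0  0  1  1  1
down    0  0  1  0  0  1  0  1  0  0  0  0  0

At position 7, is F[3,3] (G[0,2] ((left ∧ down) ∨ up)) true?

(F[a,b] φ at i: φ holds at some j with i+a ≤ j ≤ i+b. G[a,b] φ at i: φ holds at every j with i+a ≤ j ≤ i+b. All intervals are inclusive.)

Check G[0,2] ((left ∧ down) ∨ up) at each j in [10,10]:
  j=10: holds on [10,12]
Found at j=10 → formula holds.

Yes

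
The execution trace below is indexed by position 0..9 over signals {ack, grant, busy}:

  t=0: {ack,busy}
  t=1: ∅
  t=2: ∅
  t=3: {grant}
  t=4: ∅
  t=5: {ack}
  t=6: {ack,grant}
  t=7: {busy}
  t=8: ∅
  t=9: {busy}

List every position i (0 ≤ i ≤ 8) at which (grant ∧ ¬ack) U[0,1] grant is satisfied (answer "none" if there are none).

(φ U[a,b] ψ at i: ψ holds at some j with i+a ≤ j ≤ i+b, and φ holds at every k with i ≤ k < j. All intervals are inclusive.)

3, 6

Evaluate at each i in [0,8]:
  i=0: ✗ (no rhs in [0,1])
  i=1: ✗ (no rhs in [1,2])
  i=2: ✗ (lhs fails at k=2 before rhs at j=3)
  i=3: ✓ (rhs at j=3)
  i=4: ✗ (no rhs in [4,5])
  i=5: ✗ (lhs fails at k=5 before rhs at j=6)
  i=6: ✓ (rhs at j=6)
  i=7: ✗ (no rhs in [7,8])
  i=8: ✗ (no rhs in [8,9])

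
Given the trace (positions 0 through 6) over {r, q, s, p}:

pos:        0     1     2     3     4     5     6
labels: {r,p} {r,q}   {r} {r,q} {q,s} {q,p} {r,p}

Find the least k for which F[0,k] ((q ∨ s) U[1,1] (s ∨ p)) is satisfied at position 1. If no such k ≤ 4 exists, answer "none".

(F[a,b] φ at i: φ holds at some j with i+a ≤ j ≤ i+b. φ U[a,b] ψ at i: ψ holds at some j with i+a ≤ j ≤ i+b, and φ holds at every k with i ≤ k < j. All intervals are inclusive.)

Scan j = 1,2,… for ((q ∨ s) U[1,1] (s ∨ p)):
  j=1: fails
  j=2: fails
  j=3: holds
First hit at j=3, so smallest k = 3-1 = 2.

2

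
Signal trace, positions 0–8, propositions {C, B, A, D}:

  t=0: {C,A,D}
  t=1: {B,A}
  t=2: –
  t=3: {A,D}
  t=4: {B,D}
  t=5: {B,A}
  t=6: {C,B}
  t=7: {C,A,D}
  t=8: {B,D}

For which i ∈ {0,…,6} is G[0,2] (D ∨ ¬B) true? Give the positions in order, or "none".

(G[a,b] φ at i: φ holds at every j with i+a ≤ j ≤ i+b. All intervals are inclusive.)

2

Evaluate at each i in [0,6]:
  i=0: ✗ (fails at j=1)
  i=1: ✗ (fails at j=1)
  i=2: ✓ (all of [2,4])
  i=3: ✗ (fails at j=5)
  i=4: ✗ (fails at j=5)
  i=5: ✗ (fails at j=5)
  i=6: ✗ (fails at j=6)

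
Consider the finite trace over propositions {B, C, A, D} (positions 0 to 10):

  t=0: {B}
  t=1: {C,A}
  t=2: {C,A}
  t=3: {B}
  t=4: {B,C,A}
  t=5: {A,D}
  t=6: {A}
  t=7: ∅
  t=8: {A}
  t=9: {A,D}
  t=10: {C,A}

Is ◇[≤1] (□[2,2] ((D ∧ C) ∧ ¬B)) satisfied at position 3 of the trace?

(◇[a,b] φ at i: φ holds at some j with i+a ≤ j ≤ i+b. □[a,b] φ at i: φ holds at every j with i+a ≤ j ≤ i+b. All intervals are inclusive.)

False

Check □[2,2] ((D ∧ C) ∧ ¬B) at each j in [3,4]:
  j=3: fails at 5
  j=4: fails at 6
No position in the window satisfies it → formula fails.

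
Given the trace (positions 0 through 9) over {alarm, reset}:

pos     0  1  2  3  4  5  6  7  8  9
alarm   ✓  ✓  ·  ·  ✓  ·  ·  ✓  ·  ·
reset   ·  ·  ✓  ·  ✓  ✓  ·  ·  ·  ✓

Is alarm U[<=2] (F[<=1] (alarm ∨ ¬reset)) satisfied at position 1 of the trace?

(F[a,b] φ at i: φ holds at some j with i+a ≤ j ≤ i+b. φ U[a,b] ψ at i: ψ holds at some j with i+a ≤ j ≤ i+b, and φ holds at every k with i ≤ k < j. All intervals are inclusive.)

Need some j in [1,3] with F[<=1] (alarm ∨ ¬reset), and alarm at every k in [1,j-1].
  j=1: F[<=1] (alarm ∨ ¬reset) holds; no prefix to check → satisfied.

Holds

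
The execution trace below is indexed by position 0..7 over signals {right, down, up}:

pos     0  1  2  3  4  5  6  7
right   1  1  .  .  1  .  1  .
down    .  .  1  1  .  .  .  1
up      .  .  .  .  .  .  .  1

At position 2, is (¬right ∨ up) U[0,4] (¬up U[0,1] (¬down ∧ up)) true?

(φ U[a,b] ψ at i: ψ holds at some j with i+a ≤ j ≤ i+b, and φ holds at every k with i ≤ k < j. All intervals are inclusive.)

Does not hold

Need some j in [2,6] with (¬up U[0,1] (¬down ∧ up)), and (¬right ∨ up) at every k in [2,j-1].
  j=2: (¬up U[0,1] (¬down ∧ up)) — fails.
  j=3: (¬up U[0,1] (¬down ∧ up)) — fails.
  j=4: (¬up U[0,1] (¬down ∧ up)) — fails.
  j=5: (¬up U[0,1] (¬down ∧ up)) — fails.
  j=6: (¬up U[0,1] (¬down ∧ up)) — fails.
No j in the window works → until fails.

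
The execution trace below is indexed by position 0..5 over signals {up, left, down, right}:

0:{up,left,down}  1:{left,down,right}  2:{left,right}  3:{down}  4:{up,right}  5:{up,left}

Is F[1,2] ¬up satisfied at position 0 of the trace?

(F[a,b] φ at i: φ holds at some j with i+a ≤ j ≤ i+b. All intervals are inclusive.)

Yes

Check ¬up at each j in [1,2]:
  j=1: true
  j=2: true
Found at j=1 → formula holds.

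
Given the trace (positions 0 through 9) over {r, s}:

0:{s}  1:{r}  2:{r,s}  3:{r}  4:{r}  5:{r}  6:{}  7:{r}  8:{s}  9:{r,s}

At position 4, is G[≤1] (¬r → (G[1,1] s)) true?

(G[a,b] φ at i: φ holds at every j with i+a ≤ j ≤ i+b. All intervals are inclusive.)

Holds

Check (¬r → (G[1,1] s)) at every j in [4,5]:
  j=4: antecedent false → ✓
  j=5: antecedent false → ✓
All positions satisfy it → formula holds.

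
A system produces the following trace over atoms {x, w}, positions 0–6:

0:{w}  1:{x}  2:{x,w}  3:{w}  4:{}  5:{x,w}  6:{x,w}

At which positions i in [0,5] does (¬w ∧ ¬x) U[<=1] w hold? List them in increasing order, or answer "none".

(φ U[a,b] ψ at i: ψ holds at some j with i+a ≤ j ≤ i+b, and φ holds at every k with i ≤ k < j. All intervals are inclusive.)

Evaluate at each i in [0,5]:
  i=0: ✓ (rhs at j=0)
  i=1: ✗ (lhs fails at k=1 before rhs at j=2)
  i=2: ✓ (rhs at j=2)
  i=3: ✓ (rhs at j=3)
  i=4: ✓ (rhs at j=5; lhs holds on [4,4])
  i=5: ✓ (rhs at j=5)

0, 2, 3, 4, 5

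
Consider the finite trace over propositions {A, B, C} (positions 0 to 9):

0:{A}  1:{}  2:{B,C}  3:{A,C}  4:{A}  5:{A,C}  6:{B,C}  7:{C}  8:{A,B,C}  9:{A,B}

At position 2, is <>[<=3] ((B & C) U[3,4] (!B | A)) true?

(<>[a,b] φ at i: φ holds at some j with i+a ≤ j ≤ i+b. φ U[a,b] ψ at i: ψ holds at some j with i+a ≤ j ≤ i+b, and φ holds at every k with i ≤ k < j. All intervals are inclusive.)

Check ((B & C) U[3,4] (!B | A)) at each j in [2,5]:
  j=2: fails
  j=3: fails
  j=4: fails
  j=5: fails
No position in the window satisfies it → formula fails.

No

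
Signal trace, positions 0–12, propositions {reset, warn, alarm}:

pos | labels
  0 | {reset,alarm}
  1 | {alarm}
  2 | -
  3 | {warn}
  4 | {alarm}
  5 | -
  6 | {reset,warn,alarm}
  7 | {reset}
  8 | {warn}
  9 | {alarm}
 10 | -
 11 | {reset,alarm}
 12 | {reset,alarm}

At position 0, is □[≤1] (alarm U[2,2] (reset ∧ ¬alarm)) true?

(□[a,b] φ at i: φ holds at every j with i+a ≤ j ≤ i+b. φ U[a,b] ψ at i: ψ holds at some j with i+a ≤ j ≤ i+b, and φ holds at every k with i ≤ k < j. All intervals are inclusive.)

Check (alarm U[2,2] (reset ∧ ¬alarm)) at every j in [0,1]:
  j=0: fails
  j=1: fails
Fails at j=0 → formula fails.

Does not hold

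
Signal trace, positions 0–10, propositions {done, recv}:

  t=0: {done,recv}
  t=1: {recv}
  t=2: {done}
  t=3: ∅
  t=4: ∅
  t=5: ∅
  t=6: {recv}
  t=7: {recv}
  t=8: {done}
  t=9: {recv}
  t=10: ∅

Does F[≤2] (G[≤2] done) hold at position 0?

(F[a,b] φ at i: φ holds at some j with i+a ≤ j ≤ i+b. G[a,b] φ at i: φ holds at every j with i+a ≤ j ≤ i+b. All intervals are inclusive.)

Check G[≤2] done at each j in [0,2]:
  j=0: fails at 1
  j=1: fails at 1
  j=2: fails at 3
No position in the window satisfies it → formula fails.

False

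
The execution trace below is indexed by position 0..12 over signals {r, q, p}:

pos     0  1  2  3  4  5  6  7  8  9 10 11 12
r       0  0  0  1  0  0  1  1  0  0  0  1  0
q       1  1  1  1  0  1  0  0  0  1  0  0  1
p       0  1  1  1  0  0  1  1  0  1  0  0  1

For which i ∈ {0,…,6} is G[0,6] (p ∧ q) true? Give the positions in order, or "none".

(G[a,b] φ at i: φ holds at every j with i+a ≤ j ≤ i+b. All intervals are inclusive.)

none

Evaluate at each i in [0,6]:
  i=0: ✗ (fails at j=0)
  i=1: ✗ (fails at j=4)
  i=2: ✗ (fails at j=4)
  i=3: ✗ (fails at j=4)
  i=4: ✗ (fails at j=4)
  i=5: ✗ (fails at j=5)
  i=6: ✗ (fails at j=6)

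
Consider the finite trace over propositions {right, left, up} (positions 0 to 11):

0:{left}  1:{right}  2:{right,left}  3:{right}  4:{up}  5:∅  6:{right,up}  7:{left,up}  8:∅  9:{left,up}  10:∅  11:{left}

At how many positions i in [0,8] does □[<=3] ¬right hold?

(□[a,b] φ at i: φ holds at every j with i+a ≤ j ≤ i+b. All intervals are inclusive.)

Evaluate at each i in [0,8]:
  i=0: ✗ (fails at j=1)
  i=1: ✗ (fails at j=1)
  i=2: ✗ (fails at j=2)
  i=3: ✗ (fails at j=3)
  i=4: ✗ (fails at j=6)
  i=5: ✗ (fails at j=6)
  i=6: ✗ (fails at j=6)
  i=7: ✓ (all of [7,10])
  i=8: ✓ (all of [8,11])
Positions where it holds: {7, 8} → 2.

2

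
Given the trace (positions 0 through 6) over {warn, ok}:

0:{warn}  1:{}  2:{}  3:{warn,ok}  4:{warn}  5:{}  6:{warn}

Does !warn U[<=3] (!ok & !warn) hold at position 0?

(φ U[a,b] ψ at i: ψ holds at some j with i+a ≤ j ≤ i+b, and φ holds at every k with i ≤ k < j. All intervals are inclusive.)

No

Need some j in [0,3] with (!ok & !warn), and !warn at every k in [0,j-1].
  j=0: (!ok & !warn) false.
  j=1: (!ok & !warn) holds, but !warn fails at k=0 → not this j.
  j=2: (!ok & !warn) holds, but !warn fails at k=0 → not this j.
  j=3: (!ok & !warn) false.
No j in the window works → until fails.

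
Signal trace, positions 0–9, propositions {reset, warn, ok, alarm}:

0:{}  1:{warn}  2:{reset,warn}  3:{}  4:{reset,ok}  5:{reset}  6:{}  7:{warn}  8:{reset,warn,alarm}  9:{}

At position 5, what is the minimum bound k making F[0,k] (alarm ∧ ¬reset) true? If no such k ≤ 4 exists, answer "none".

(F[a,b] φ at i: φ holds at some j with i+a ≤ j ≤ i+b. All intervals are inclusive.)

Scan j = 5,6,… for (alarm ∧ ¬reset):
  j=5: fails
  j=6: fails
  j=7: fails
  j=8: fails
  j=9: fails
No j in [5,9] satisfies it → none.

none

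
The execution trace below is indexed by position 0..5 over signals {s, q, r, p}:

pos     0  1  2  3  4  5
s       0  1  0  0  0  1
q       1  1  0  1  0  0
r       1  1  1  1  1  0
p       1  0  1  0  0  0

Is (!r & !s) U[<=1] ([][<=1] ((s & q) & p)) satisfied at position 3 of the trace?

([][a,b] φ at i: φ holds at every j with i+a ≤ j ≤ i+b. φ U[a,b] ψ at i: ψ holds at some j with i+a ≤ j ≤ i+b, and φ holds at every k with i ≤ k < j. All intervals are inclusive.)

Does not hold

Need some j in [3,4] with [][<=1] ((s & q) & p), and (!r & !s) at every k in [3,j-1].
  j=3: [][<=1] ((s & q) & p) — fails at 3.
  j=4: [][<=1] ((s & q) & p) — fails at 4.
No j in the window works → until fails.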